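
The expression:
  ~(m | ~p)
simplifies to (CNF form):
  p & ~m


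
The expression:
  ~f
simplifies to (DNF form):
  ~f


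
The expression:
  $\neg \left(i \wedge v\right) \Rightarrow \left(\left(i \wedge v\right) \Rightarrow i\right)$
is always true.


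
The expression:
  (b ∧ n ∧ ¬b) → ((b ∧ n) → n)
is always true.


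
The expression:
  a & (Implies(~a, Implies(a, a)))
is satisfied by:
  {a: True}


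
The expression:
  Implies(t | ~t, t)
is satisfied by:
  {t: True}


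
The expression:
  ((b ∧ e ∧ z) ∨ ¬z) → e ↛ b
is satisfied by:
  {z: True, e: False, b: False}
  {b: True, z: True, e: False}
  {e: True, z: True, b: False}
  {e: True, z: False, b: False}


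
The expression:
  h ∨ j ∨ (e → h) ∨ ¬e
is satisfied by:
  {h: True, j: True, e: False}
  {h: True, j: False, e: False}
  {j: True, h: False, e: False}
  {h: False, j: False, e: False}
  {h: True, e: True, j: True}
  {h: True, e: True, j: False}
  {e: True, j: True, h: False}


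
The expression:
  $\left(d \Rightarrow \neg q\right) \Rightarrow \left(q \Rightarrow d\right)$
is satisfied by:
  {d: True, q: False}
  {q: False, d: False}
  {q: True, d: True}


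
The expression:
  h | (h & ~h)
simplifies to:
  h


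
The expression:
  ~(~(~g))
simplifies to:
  ~g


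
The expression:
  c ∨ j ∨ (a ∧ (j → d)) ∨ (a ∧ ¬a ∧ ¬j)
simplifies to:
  a ∨ c ∨ j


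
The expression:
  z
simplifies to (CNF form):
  z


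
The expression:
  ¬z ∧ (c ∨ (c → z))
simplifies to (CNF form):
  ¬z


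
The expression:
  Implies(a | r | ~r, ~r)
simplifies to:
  ~r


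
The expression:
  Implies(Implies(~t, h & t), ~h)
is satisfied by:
  {h: False, t: False}
  {t: True, h: False}
  {h: True, t: False}


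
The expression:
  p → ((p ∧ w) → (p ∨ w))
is always true.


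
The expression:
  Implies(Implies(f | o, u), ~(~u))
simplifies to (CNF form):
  f | o | u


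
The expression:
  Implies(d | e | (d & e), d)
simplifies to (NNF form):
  d | ~e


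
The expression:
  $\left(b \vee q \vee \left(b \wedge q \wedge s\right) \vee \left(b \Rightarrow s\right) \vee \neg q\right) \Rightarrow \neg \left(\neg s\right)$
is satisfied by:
  {s: True}


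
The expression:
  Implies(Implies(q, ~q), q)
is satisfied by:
  {q: True}


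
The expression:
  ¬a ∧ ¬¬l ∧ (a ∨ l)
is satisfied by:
  {l: True, a: False}


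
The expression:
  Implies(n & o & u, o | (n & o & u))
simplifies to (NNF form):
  True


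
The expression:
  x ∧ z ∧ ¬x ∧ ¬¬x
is never true.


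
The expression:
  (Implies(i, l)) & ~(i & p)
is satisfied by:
  {l: True, i: False, p: False}
  {l: False, i: False, p: False}
  {p: True, l: True, i: False}
  {p: True, l: False, i: False}
  {i: True, l: True, p: False}


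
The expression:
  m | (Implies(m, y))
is always true.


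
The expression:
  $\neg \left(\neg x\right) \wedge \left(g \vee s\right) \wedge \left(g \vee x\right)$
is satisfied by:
  {g: True, s: True, x: True}
  {g: True, x: True, s: False}
  {s: True, x: True, g: False}


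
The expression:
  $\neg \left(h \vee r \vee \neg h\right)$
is never true.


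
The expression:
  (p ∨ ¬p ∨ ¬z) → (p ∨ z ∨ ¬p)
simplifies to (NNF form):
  True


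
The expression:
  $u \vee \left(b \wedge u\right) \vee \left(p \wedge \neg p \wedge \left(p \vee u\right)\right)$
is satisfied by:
  {u: True}


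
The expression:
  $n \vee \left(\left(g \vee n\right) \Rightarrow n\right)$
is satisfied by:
  {n: True, g: False}
  {g: False, n: False}
  {g: True, n: True}


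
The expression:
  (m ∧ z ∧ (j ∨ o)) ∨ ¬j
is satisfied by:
  {m: True, z: True, j: False}
  {m: True, z: False, j: False}
  {z: True, m: False, j: False}
  {m: False, z: False, j: False}
  {j: True, m: True, z: True}


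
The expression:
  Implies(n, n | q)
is always true.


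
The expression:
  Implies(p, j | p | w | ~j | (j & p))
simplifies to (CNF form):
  True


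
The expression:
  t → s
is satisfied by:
  {s: True, t: False}
  {t: False, s: False}
  {t: True, s: True}


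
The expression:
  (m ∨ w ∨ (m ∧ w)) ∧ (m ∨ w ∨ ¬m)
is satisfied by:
  {m: True, w: True}
  {m: True, w: False}
  {w: True, m: False}


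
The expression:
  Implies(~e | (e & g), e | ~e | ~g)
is always true.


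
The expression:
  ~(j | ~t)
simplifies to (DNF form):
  t & ~j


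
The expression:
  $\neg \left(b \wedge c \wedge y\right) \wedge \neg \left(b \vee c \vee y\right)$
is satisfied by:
  {b: False, y: False, c: False}


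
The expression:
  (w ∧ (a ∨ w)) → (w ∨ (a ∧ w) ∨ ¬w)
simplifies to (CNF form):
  True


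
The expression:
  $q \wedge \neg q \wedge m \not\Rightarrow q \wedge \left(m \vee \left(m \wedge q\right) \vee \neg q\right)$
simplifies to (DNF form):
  $\text{False}$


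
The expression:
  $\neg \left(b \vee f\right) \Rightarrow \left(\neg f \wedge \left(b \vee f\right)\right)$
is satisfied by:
  {b: True, f: True}
  {b: True, f: False}
  {f: True, b: False}


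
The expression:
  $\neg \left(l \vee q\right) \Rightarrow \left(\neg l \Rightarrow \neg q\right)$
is always true.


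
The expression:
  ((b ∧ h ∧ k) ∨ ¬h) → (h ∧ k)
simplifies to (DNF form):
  h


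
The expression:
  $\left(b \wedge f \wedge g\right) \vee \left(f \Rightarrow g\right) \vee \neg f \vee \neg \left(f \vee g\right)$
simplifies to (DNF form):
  $g \vee \neg f$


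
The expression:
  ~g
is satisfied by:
  {g: False}


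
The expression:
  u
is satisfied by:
  {u: True}


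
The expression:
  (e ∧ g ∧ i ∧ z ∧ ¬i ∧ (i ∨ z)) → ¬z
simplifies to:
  True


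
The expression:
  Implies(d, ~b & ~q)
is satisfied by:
  {q: False, d: False, b: False}
  {b: True, q: False, d: False}
  {q: True, b: False, d: False}
  {b: True, q: True, d: False}
  {d: True, b: False, q: False}


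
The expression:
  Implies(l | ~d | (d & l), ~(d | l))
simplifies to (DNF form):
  ~l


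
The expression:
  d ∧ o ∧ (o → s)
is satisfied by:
  {s: True, d: True, o: True}


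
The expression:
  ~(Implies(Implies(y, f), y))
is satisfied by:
  {y: False}


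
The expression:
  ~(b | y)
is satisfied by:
  {y: False, b: False}


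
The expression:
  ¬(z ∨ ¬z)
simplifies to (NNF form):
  False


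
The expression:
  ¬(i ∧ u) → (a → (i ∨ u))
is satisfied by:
  {i: True, u: True, a: False}
  {i: True, u: False, a: False}
  {u: True, i: False, a: False}
  {i: False, u: False, a: False}
  {i: True, a: True, u: True}
  {i: True, a: True, u: False}
  {a: True, u: True, i: False}


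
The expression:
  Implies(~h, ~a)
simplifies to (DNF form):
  h | ~a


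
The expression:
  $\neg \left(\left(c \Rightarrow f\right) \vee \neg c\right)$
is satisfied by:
  {c: True, f: False}


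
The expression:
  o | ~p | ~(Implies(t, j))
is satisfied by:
  {o: True, t: True, p: False, j: False}
  {o: True, t: False, p: False, j: False}
  {j: True, o: True, t: True, p: False}
  {j: True, o: True, t: False, p: False}
  {t: True, j: False, p: False, o: False}
  {t: False, j: False, p: False, o: False}
  {j: True, t: True, p: False, o: False}
  {j: True, t: False, p: False, o: False}
  {o: True, p: True, t: True, j: False}
  {o: True, p: True, t: False, j: False}
  {j: True, o: True, p: True, t: True}
  {j: True, o: True, p: True, t: False}
  {p: True, t: True, j: False, o: False}


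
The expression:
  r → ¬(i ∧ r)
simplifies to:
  ¬i ∨ ¬r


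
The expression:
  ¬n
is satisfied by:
  {n: False}


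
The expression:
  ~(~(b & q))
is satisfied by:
  {b: True, q: True}


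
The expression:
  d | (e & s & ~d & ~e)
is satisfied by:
  {d: True}


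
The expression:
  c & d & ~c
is never true.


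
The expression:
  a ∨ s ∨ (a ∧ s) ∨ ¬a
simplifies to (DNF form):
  True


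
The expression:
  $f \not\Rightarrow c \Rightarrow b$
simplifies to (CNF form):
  $b \vee c \vee \neg f$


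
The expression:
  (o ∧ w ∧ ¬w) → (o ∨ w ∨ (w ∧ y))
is always true.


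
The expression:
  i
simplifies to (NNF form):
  i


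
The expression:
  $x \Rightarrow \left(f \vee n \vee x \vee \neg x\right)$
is always true.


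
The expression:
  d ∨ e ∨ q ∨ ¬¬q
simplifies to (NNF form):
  d ∨ e ∨ q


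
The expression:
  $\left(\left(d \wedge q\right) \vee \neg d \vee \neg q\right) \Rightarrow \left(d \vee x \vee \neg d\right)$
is always true.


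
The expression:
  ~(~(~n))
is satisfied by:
  {n: False}


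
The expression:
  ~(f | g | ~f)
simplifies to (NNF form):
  False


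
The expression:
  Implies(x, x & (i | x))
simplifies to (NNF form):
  True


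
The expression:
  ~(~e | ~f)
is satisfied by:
  {e: True, f: True}


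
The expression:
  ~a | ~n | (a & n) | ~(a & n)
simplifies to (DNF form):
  True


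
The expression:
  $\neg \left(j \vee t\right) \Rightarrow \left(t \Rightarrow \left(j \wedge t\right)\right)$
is always true.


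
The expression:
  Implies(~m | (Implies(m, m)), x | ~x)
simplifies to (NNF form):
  True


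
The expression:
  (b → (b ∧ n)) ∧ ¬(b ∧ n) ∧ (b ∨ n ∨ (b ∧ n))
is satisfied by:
  {n: True, b: False}


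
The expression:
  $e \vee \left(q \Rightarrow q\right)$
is always true.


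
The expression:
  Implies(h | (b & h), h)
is always true.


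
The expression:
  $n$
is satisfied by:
  {n: True}


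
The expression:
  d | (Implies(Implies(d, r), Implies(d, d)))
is always true.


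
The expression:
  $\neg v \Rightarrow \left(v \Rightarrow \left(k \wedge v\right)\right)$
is always true.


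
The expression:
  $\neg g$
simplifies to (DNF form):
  $\neg g$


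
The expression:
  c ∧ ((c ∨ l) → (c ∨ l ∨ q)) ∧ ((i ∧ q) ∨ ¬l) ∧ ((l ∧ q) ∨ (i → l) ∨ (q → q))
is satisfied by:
  {c: True, q: True, i: True, l: False}
  {c: True, q: True, i: False, l: False}
  {c: True, i: True, l: False, q: False}
  {c: True, i: False, l: False, q: False}
  {c: True, q: True, l: True, i: True}


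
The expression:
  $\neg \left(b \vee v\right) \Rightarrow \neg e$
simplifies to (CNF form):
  $b \vee v \vee \neg e$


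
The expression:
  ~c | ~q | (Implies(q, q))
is always true.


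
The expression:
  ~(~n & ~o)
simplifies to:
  n | o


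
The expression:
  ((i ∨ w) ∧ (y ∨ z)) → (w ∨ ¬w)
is always true.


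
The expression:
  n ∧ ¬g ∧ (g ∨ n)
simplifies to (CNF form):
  n ∧ ¬g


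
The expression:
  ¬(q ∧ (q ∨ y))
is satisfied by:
  {q: False}


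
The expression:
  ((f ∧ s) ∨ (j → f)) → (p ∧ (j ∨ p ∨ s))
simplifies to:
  p ∨ (j ∧ ¬f)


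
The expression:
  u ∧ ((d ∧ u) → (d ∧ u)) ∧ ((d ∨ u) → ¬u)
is never true.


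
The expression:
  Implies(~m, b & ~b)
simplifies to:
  m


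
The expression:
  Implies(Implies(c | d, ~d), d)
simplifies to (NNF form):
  d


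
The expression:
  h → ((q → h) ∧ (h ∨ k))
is always true.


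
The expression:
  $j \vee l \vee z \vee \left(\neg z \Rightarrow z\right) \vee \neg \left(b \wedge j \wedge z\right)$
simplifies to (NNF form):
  $\text{True}$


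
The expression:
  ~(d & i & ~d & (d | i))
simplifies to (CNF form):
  True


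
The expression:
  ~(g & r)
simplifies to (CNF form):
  ~g | ~r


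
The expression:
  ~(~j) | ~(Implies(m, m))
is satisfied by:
  {j: True}


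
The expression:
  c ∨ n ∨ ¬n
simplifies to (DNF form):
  True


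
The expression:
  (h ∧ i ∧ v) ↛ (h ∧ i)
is never true.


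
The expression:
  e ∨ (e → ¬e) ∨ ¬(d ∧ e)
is always true.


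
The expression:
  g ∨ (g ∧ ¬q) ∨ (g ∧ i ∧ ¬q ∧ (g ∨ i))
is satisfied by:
  {g: True}


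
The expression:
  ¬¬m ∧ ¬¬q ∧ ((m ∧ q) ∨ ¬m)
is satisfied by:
  {m: True, q: True}


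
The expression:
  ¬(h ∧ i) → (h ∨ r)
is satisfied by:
  {r: True, h: True}
  {r: True, h: False}
  {h: True, r: False}


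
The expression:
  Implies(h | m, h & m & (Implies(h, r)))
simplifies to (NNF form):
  (h | ~m) & (m | ~h) & (r | ~m)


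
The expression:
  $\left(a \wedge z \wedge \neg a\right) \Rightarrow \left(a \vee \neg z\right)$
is always true.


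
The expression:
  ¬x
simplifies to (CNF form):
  ¬x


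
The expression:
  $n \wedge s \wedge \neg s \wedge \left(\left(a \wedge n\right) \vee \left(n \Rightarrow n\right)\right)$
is never true.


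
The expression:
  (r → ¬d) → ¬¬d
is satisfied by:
  {d: True}


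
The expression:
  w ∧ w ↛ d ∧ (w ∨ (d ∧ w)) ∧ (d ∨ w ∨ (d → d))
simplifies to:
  w ∧ ¬d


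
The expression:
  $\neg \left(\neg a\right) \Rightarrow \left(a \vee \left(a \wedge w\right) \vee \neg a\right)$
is always true.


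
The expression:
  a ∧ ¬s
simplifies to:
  a ∧ ¬s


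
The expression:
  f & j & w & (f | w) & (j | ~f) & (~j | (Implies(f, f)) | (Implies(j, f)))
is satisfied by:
  {j: True, w: True, f: True}


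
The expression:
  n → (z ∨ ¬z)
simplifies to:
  True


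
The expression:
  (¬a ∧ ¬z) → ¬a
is always true.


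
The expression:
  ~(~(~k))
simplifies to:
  ~k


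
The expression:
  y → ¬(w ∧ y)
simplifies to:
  ¬w ∨ ¬y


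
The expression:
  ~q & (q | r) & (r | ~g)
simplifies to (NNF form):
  r & ~q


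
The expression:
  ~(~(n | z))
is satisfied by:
  {n: True, z: True}
  {n: True, z: False}
  {z: True, n: False}


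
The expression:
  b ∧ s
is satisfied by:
  {b: True, s: True}


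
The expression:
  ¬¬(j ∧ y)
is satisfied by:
  {j: True, y: True}


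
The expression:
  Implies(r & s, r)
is always true.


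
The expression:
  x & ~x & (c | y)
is never true.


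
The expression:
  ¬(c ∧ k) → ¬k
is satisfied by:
  {c: True, k: False}
  {k: False, c: False}
  {k: True, c: True}


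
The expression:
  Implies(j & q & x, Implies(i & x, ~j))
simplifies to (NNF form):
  ~i | ~j | ~q | ~x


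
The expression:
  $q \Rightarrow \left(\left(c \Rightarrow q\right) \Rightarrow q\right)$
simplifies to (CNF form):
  $\text{True}$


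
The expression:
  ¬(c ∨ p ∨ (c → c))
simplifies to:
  False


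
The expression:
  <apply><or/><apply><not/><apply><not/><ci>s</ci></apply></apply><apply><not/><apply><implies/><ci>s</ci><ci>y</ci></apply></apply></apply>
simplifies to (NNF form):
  <ci>s</ci>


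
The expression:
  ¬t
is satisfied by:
  {t: False}


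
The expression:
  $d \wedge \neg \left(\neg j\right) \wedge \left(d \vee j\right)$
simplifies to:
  $d \wedge j$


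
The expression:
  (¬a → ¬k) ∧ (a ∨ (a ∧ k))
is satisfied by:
  {a: True}


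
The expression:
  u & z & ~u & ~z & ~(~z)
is never true.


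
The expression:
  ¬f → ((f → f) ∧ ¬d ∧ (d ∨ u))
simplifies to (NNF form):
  f ∨ (u ∧ ¬d)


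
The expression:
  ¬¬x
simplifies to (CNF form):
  x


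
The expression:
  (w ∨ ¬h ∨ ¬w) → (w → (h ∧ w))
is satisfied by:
  {h: True, w: False}
  {w: False, h: False}
  {w: True, h: True}


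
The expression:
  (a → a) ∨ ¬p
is always true.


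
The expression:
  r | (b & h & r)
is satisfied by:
  {r: True}


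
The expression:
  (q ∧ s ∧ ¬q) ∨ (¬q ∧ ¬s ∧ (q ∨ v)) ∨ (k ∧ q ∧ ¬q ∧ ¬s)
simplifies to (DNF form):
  v ∧ ¬q ∧ ¬s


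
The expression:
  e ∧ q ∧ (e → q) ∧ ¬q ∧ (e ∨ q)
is never true.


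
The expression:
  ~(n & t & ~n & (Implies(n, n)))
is always true.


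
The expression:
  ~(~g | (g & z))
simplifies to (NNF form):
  g & ~z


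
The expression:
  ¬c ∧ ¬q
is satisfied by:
  {q: False, c: False}


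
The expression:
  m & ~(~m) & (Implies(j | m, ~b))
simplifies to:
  m & ~b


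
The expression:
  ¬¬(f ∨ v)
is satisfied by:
  {v: True, f: True}
  {v: True, f: False}
  {f: True, v: False}


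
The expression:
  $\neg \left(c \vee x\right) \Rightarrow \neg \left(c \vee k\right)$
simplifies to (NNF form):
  $c \vee x \vee \neg k$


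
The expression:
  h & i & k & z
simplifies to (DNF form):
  h & i & k & z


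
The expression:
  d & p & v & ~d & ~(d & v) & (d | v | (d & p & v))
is never true.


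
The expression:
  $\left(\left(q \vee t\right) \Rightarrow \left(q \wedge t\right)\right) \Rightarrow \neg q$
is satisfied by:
  {t: False, q: False}
  {q: True, t: False}
  {t: True, q: False}


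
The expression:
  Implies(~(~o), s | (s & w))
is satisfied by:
  {s: True, o: False}
  {o: False, s: False}
  {o: True, s: True}


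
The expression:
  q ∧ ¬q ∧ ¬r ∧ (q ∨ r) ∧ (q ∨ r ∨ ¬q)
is never true.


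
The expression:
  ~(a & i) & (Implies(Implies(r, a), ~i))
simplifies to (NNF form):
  ~i | (r & ~a)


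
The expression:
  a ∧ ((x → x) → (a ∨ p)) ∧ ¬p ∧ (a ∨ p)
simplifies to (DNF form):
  a ∧ ¬p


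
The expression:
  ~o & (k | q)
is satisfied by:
  {k: True, q: True, o: False}
  {k: True, o: False, q: False}
  {q: True, o: False, k: False}


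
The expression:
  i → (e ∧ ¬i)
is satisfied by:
  {i: False}


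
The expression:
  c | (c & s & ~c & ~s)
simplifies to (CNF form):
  c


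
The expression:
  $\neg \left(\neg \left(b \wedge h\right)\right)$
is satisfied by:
  {h: True, b: True}


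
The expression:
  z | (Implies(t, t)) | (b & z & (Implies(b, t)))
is always true.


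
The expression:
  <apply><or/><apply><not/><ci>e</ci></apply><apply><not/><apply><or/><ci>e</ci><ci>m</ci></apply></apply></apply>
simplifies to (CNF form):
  <apply><not/><ci>e</ci></apply>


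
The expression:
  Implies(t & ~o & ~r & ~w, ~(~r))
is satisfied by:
  {r: True, o: True, w: True, t: False}
  {r: True, o: True, w: False, t: False}
  {r: True, w: True, t: False, o: False}
  {r: True, w: False, t: False, o: False}
  {o: True, w: True, t: False, r: False}
  {o: True, w: False, t: False, r: False}
  {w: True, o: False, t: False, r: False}
  {w: False, o: False, t: False, r: False}
  {r: True, o: True, t: True, w: True}
  {r: True, o: True, t: True, w: False}
  {r: True, t: True, w: True, o: False}
  {r: True, t: True, w: False, o: False}
  {t: True, o: True, w: True, r: False}
  {t: True, o: True, w: False, r: False}
  {t: True, w: True, o: False, r: False}


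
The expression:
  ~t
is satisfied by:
  {t: False}


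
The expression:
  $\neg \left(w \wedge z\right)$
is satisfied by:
  {w: False, z: False}
  {z: True, w: False}
  {w: True, z: False}


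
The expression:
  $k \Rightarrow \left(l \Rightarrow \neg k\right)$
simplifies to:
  $\neg k \vee \neg l$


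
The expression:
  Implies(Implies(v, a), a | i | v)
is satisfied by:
  {i: True, a: True, v: True}
  {i: True, a: True, v: False}
  {i: True, v: True, a: False}
  {i: True, v: False, a: False}
  {a: True, v: True, i: False}
  {a: True, v: False, i: False}
  {v: True, a: False, i: False}


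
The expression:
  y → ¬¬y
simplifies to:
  True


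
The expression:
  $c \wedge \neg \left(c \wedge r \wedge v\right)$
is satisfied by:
  {c: True, v: False, r: False}
  {c: True, r: True, v: False}
  {c: True, v: True, r: False}


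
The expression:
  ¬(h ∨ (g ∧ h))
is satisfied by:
  {h: False}


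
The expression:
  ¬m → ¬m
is always true.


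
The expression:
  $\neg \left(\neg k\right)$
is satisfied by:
  {k: True}


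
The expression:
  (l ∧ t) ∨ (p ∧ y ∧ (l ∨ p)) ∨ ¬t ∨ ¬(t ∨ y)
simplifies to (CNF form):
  (l ∨ p ∨ ¬t) ∧ (l ∨ y ∨ ¬t)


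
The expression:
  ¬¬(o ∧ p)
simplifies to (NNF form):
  o ∧ p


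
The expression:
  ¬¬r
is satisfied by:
  {r: True}


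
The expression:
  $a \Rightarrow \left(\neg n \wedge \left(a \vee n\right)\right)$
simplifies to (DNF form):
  $\neg a \vee \neg n$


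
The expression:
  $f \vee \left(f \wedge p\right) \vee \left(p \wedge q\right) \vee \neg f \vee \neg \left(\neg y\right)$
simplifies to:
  $\text{True}$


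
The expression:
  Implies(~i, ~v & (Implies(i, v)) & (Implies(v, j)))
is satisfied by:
  {i: True, v: False}
  {v: False, i: False}
  {v: True, i: True}


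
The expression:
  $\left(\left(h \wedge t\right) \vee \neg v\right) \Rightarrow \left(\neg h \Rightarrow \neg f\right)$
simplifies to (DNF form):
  $h \vee v \vee \neg f$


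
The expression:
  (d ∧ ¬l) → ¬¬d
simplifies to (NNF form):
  True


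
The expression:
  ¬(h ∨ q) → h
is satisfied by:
  {q: True, h: True}
  {q: True, h: False}
  {h: True, q: False}


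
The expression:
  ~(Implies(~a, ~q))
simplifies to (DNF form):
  q & ~a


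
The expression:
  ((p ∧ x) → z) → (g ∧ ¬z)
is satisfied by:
  {g: True, p: True, x: True, z: False}
  {g: True, p: True, x: False, z: False}
  {g: True, x: True, z: False, p: False}
  {g: True, x: False, z: False, p: False}
  {p: True, x: True, z: False, g: False}


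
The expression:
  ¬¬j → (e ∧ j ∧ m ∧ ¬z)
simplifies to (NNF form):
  (e ∧ m ∧ ¬z) ∨ ¬j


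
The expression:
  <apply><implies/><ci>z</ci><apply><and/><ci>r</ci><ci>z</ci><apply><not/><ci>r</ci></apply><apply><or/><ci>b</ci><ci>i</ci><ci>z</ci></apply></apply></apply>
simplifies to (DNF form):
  <apply><not/><ci>z</ci></apply>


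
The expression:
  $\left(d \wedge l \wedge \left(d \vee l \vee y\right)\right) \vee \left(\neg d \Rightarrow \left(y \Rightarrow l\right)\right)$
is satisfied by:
  {d: True, l: True, y: False}
  {d: True, l: False, y: False}
  {l: True, d: False, y: False}
  {d: False, l: False, y: False}
  {y: True, d: True, l: True}
  {y: True, d: True, l: False}
  {y: True, l: True, d: False}


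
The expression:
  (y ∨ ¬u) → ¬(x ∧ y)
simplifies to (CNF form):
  ¬x ∨ ¬y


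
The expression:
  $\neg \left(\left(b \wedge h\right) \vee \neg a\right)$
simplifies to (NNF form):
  $a \wedge \left(\neg b \vee \neg h\right)$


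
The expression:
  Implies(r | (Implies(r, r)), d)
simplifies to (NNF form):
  d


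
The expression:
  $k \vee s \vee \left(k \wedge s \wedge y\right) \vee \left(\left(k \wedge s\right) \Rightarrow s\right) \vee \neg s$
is always true.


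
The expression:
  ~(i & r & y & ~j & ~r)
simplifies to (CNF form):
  True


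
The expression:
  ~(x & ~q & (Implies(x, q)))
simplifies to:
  True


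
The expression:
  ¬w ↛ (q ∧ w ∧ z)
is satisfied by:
  {w: False}


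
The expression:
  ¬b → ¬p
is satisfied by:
  {b: True, p: False}
  {p: False, b: False}
  {p: True, b: True}


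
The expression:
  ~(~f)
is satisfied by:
  {f: True}


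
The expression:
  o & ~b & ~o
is never true.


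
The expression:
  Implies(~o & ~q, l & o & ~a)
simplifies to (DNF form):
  o | q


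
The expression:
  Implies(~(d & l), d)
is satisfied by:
  {d: True}


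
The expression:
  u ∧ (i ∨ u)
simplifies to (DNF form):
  u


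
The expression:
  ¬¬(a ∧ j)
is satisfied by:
  {a: True, j: True}


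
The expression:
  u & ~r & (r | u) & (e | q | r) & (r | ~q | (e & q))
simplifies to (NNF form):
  e & u & ~r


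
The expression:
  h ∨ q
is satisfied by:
  {q: True, h: True}
  {q: True, h: False}
  {h: True, q: False}


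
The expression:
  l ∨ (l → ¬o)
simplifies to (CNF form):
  True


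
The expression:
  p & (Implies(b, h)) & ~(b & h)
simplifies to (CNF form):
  p & ~b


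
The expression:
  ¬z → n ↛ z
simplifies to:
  n ∨ z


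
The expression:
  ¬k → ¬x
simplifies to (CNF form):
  k ∨ ¬x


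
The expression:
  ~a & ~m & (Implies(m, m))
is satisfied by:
  {a: False, m: False}


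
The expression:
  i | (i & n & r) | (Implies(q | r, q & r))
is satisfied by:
  {i: True, q: False, r: False}
  {i: True, r: True, q: False}
  {i: True, q: True, r: False}
  {i: True, r: True, q: True}
  {r: False, q: False, i: False}
  {r: True, q: True, i: False}


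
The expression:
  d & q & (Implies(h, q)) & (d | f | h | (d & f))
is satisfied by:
  {d: True, q: True}


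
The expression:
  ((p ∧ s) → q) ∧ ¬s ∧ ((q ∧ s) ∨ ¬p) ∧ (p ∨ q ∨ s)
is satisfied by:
  {q: True, p: False, s: False}


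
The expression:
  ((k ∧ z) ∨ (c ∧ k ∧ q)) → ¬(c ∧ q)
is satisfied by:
  {k: False, q: False, c: False}
  {c: True, k: False, q: False}
  {q: True, k: False, c: False}
  {c: True, q: True, k: False}
  {k: True, c: False, q: False}
  {c: True, k: True, q: False}
  {q: True, k: True, c: False}


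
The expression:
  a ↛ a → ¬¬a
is always true.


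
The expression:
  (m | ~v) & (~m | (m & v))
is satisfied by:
  {v: False, m: False}
  {m: True, v: True}


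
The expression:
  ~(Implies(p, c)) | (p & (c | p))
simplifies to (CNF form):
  p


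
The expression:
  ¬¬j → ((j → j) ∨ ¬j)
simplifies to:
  True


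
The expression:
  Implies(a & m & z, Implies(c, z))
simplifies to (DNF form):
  True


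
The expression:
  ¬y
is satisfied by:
  {y: False}


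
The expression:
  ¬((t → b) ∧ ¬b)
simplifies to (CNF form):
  b ∨ t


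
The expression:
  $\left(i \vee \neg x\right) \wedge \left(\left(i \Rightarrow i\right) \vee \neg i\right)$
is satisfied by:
  {i: True, x: False}
  {x: False, i: False}
  {x: True, i: True}


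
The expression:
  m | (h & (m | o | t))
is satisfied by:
  {t: True, m: True, o: True, h: True}
  {t: True, m: True, h: True, o: False}
  {m: True, o: True, h: True, t: False}
  {m: True, h: True, o: False, t: False}
  {m: True, o: True, t: True, h: False}
  {m: True, t: True, h: False, o: False}
  {m: True, o: True, h: False, t: False}
  {m: True, h: False, o: False, t: False}
  {t: True, h: True, o: True, m: False}
  {t: True, h: True, o: False, m: False}
  {h: True, o: True, t: False, m: False}


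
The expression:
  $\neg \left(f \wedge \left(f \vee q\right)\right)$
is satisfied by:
  {f: False}


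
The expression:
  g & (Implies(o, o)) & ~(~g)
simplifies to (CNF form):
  g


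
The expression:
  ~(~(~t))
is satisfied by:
  {t: False}


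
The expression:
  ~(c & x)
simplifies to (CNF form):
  ~c | ~x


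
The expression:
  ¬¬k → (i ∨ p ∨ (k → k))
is always true.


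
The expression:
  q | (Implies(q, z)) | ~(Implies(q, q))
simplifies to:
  True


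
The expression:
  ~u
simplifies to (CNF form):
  ~u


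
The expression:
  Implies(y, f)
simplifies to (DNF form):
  f | ~y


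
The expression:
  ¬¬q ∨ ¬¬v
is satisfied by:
  {q: True, v: True}
  {q: True, v: False}
  {v: True, q: False}


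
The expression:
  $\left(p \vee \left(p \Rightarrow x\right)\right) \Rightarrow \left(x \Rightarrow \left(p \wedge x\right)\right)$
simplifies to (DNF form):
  $p \vee \neg x$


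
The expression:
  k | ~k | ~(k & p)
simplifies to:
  True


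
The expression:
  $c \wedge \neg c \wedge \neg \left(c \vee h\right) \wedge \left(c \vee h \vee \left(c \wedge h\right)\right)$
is never true.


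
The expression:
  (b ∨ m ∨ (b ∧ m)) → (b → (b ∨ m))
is always true.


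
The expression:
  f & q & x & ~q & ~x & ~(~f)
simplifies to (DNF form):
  False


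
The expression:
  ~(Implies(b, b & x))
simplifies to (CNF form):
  b & ~x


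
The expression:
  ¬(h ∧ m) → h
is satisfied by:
  {h: True}


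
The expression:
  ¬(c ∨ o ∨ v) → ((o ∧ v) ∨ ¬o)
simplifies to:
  True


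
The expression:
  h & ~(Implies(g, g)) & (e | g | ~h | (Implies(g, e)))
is never true.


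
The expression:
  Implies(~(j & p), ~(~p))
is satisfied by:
  {p: True}


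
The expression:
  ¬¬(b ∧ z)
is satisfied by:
  {z: True, b: True}


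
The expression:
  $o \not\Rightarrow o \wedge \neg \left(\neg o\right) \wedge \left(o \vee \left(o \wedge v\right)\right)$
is never true.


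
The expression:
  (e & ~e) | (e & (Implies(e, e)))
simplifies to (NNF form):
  e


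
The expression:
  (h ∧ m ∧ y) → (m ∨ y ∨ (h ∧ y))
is always true.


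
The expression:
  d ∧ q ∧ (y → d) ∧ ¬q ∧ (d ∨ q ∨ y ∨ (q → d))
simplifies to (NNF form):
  False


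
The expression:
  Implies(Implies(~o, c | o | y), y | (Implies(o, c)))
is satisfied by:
  {y: True, c: True, o: False}
  {y: True, o: False, c: False}
  {c: True, o: False, y: False}
  {c: False, o: False, y: False}
  {y: True, c: True, o: True}
  {y: True, o: True, c: False}
  {c: True, o: True, y: False}


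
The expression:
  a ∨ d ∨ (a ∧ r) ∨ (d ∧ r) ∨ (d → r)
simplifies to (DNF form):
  True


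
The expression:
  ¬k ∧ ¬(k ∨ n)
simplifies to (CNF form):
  ¬k ∧ ¬n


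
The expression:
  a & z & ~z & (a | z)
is never true.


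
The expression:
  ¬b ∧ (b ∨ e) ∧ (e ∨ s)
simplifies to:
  e ∧ ¬b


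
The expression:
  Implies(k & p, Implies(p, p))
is always true.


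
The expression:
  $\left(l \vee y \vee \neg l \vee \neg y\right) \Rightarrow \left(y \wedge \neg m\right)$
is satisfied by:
  {y: True, m: False}


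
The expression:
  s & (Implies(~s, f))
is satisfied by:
  {s: True}


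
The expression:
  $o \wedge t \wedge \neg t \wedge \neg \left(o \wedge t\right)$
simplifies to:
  $\text{False}$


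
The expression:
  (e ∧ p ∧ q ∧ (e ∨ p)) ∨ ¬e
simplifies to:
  (p ∧ q) ∨ ¬e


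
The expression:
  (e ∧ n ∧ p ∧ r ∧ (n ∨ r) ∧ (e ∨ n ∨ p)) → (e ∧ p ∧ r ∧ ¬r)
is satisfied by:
  {p: False, e: False, n: False, r: False}
  {r: True, p: False, e: False, n: False}
  {n: True, p: False, e: False, r: False}
  {r: True, n: True, p: False, e: False}
  {e: True, r: False, p: False, n: False}
  {r: True, e: True, p: False, n: False}
  {n: True, e: True, r: False, p: False}
  {r: True, n: True, e: True, p: False}
  {p: True, n: False, e: False, r: False}
  {r: True, p: True, n: False, e: False}
  {n: True, p: True, r: False, e: False}
  {r: True, n: True, p: True, e: False}
  {e: True, p: True, n: False, r: False}
  {r: True, e: True, p: True, n: False}
  {n: True, e: True, p: True, r: False}


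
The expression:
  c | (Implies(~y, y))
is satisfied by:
  {y: True, c: True}
  {y: True, c: False}
  {c: True, y: False}


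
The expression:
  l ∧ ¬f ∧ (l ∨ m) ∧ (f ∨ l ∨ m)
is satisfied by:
  {l: True, f: False}


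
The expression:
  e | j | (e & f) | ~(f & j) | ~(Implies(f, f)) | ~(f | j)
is always true.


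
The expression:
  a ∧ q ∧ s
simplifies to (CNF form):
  a ∧ q ∧ s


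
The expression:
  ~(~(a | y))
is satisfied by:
  {a: True, y: True}
  {a: True, y: False}
  {y: True, a: False}


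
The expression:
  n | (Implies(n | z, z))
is always true.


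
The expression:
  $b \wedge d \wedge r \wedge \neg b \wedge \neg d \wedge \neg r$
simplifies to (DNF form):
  $\text{False}$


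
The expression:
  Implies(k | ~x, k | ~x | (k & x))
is always true.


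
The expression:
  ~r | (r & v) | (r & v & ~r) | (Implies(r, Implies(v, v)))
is always true.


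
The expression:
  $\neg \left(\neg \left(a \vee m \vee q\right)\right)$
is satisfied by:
  {a: True, q: True, m: True}
  {a: True, q: True, m: False}
  {a: True, m: True, q: False}
  {a: True, m: False, q: False}
  {q: True, m: True, a: False}
  {q: True, m: False, a: False}
  {m: True, q: False, a: False}


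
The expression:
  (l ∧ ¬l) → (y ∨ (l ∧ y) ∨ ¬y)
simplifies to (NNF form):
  True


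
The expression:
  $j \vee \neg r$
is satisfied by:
  {j: True, r: False}
  {r: False, j: False}
  {r: True, j: True}


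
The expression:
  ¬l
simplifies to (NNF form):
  ¬l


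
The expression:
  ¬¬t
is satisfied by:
  {t: True}


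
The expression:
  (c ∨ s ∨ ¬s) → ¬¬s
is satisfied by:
  {s: True}


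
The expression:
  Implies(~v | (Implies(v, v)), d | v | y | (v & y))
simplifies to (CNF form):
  d | v | y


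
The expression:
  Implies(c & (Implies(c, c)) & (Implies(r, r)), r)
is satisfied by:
  {r: True, c: False}
  {c: False, r: False}
  {c: True, r: True}


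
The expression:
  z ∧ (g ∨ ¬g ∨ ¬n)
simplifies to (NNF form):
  z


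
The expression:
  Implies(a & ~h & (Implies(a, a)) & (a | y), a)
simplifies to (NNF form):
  True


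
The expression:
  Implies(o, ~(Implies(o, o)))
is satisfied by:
  {o: False}


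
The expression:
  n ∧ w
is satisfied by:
  {w: True, n: True}


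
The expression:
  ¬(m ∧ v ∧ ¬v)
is always true.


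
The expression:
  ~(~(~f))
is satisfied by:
  {f: False}


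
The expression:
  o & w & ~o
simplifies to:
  False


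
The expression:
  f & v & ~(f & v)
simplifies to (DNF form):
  False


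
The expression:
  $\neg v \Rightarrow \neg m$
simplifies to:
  $v \vee \neg m$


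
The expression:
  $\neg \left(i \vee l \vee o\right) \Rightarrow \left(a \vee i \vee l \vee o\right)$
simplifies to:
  $a \vee i \vee l \vee o$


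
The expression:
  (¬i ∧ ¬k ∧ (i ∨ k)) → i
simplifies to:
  True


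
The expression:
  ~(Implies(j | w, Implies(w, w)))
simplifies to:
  False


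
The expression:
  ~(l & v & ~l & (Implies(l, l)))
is always true.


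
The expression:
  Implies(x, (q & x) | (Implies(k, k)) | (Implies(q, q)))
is always true.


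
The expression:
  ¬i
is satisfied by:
  {i: False}


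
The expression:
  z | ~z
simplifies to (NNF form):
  True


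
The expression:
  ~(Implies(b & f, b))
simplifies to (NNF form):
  False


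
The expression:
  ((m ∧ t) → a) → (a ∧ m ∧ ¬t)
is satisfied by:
  {m: True, a: True, t: False}
  {m: True, t: True, a: False}


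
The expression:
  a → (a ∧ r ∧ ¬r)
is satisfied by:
  {a: False}


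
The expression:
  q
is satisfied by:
  {q: True}


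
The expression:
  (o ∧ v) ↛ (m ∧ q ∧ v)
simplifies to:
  o ∧ v ∧ (¬m ∨ ¬q)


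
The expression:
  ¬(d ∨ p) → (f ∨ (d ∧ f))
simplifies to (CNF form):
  d ∨ f ∨ p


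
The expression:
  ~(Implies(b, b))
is never true.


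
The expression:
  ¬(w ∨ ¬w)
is never true.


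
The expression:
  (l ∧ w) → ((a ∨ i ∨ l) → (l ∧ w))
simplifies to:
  True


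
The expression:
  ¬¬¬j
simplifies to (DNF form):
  ¬j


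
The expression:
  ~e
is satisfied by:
  {e: False}


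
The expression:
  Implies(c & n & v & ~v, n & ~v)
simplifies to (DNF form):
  True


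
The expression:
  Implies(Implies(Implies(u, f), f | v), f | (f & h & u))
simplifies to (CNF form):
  (f | ~u) & (f | ~v)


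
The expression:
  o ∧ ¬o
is never true.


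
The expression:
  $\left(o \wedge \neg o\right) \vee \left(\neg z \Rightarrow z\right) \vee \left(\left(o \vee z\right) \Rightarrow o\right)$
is always true.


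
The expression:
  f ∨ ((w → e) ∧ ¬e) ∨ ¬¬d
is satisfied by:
  {d: True, f: True, e: False, w: False}
  {d: True, f: True, w: True, e: False}
  {d: True, f: True, e: True, w: False}
  {d: True, f: True, w: True, e: True}
  {d: True, e: False, w: False, f: False}
  {d: True, w: True, e: False, f: False}
  {d: True, e: True, w: False, f: False}
  {d: True, w: True, e: True, f: False}
  {f: True, e: False, w: False, d: False}
  {w: True, f: True, e: False, d: False}
  {f: True, e: True, w: False, d: False}
  {w: True, f: True, e: True, d: False}
  {f: False, e: False, w: False, d: False}


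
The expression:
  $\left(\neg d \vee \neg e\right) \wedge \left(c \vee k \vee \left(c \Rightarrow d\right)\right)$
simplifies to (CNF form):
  $\neg d \vee \neg e$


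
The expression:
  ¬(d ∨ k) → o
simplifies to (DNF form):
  d ∨ k ∨ o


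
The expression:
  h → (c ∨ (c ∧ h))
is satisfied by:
  {c: True, h: False}
  {h: False, c: False}
  {h: True, c: True}


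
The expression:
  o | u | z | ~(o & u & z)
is always true.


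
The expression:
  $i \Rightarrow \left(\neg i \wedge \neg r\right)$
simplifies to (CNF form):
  $\neg i$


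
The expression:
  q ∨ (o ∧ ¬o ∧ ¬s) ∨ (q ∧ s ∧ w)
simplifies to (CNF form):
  q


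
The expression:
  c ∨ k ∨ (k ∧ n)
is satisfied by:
  {k: True, c: True}
  {k: True, c: False}
  {c: True, k: False}


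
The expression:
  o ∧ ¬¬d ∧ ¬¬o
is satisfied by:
  {d: True, o: True}


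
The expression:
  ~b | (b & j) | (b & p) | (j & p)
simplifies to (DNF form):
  j | p | ~b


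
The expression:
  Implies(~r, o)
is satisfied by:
  {r: True, o: True}
  {r: True, o: False}
  {o: True, r: False}


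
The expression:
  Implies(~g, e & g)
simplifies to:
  g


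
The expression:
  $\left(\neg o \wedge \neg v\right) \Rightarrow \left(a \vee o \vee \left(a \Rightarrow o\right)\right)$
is always true.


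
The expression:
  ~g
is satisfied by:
  {g: False}


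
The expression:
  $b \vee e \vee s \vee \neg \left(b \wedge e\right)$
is always true.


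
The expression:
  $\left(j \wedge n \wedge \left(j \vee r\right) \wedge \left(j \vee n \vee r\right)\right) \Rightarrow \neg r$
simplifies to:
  $\neg j \vee \neg n \vee \neg r$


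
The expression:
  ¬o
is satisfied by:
  {o: False}


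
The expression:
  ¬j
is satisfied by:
  {j: False}


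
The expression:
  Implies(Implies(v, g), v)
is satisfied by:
  {v: True}


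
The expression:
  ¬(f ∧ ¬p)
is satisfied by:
  {p: True, f: False}
  {f: False, p: False}
  {f: True, p: True}


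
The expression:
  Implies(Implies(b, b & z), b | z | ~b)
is always true.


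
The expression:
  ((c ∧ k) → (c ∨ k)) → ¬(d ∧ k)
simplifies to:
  ¬d ∨ ¬k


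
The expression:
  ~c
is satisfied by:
  {c: False}


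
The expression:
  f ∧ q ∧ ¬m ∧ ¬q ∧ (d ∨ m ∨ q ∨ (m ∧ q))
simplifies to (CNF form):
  False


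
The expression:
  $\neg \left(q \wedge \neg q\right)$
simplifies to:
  $\text{True}$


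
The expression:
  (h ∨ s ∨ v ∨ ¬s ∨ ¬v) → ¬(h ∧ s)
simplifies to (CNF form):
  ¬h ∨ ¬s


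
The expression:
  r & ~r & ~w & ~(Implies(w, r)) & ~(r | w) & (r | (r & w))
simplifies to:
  False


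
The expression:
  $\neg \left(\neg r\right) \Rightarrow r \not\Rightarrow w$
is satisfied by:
  {w: False, r: False}
  {r: True, w: False}
  {w: True, r: False}
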